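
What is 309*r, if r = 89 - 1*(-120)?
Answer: 64581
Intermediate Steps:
r = 209 (r = 89 + 120 = 209)
309*r = 309*209 = 64581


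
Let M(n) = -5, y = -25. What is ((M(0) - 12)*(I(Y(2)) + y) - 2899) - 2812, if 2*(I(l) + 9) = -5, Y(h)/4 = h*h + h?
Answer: -10181/2 ≈ -5090.5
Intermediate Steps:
Y(h) = 4*h + 4*h² (Y(h) = 4*(h*h + h) = 4*(h² + h) = 4*(h + h²) = 4*h + 4*h²)
I(l) = -23/2 (I(l) = -9 + (½)*(-5) = -9 - 5/2 = -23/2)
((M(0) - 12)*(I(Y(2)) + y) - 2899) - 2812 = ((-5 - 12)*(-23/2 - 25) - 2899) - 2812 = (-17*(-73/2) - 2899) - 2812 = (1241/2 - 2899) - 2812 = -4557/2 - 2812 = -10181/2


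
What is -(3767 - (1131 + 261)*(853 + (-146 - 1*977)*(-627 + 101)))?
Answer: 823435225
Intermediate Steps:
-(3767 - (1131 + 261)*(853 + (-146 - 1*977)*(-627 + 101))) = -(3767 - 1392*(853 + (-146 - 977)*(-526))) = -(3767 - 1392*(853 - 1123*(-526))) = -(3767 - 1392*(853 + 590698)) = -(3767 - 1392*591551) = -(3767 - 1*823438992) = -(3767 - 823438992) = -1*(-823435225) = 823435225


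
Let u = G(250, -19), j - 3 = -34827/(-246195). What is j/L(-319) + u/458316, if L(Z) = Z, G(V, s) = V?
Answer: -641442611/68954787990 ≈ -0.0093024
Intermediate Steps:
j = 257804/82065 (j = 3 - 34827/(-246195) = 3 - 34827*(-1/246195) = 3 + 11609/82065 = 257804/82065 ≈ 3.1415)
u = 250
j/L(-319) + u/458316 = (257804/82065)/(-319) + 250/458316 = (257804/82065)*(-1/319) + 250*(1/458316) = -257804/26178735 + 125/229158 = -641442611/68954787990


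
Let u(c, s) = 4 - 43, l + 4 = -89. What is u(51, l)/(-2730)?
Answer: 1/70 ≈ 0.014286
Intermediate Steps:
l = -93 (l = -4 - 89 = -93)
u(c, s) = -39
u(51, l)/(-2730) = -39/(-2730) = -39*(-1/2730) = 1/70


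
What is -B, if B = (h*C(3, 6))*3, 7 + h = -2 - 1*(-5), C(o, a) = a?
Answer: 72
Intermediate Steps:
h = -4 (h = -7 + (-2 - 1*(-5)) = -7 + (-2 + 5) = -7 + 3 = -4)
B = -72 (B = -4*6*3 = -24*3 = -72)
-B = -1*(-72) = 72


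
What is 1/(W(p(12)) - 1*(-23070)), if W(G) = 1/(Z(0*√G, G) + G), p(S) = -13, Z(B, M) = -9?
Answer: 22/507539 ≈ 4.3346e-5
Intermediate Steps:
W(G) = 1/(-9 + G)
1/(W(p(12)) - 1*(-23070)) = 1/(1/(-9 - 13) - 1*(-23070)) = 1/(1/(-22) + 23070) = 1/(-1/22 + 23070) = 1/(507539/22) = 22/507539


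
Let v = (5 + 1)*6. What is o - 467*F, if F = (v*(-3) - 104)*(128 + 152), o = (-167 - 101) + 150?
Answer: 27721002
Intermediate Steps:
v = 36 (v = 6*6 = 36)
o = -118 (o = -268 + 150 = -118)
F = -59360 (F = (36*(-3) - 104)*(128 + 152) = (-108 - 104)*280 = -212*280 = -59360)
o - 467*F = -118 - 467*(-59360) = -118 + 27721120 = 27721002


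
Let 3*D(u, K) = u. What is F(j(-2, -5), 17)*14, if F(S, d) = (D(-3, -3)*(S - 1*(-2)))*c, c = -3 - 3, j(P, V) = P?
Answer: 0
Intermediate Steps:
D(u, K) = u/3
c = -6
F(S, d) = 12 + 6*S (F(S, d) = (((⅓)*(-3))*(S - 1*(-2)))*(-6) = -(S + 2)*(-6) = -(2 + S)*(-6) = (-2 - S)*(-6) = 12 + 6*S)
F(j(-2, -5), 17)*14 = (12 + 6*(-2))*14 = (12 - 12)*14 = 0*14 = 0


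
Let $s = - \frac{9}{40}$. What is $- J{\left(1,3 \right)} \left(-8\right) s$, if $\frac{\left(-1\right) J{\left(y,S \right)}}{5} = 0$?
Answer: $0$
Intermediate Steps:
$J{\left(y,S \right)} = 0$ ($J{\left(y,S \right)} = \left(-5\right) 0 = 0$)
$s = - \frac{9}{40}$ ($s = \left(-9\right) \frac{1}{40} = - \frac{9}{40} \approx -0.225$)
$- J{\left(1,3 \right)} \left(-8\right) s = \left(-1\right) 0 \left(-8\right) \left(- \frac{9}{40}\right) = 0 \left(-8\right) \left(- \frac{9}{40}\right) = 0 \left(- \frac{9}{40}\right) = 0$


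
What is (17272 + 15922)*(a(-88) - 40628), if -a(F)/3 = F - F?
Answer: -1348605832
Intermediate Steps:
a(F) = 0 (a(F) = -3*(F - F) = -3*0 = 0)
(17272 + 15922)*(a(-88) - 40628) = (17272 + 15922)*(0 - 40628) = 33194*(-40628) = -1348605832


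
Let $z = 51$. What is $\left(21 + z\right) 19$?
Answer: $1368$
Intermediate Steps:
$\left(21 + z\right) 19 = \left(21 + 51\right) 19 = 72 \cdot 19 = 1368$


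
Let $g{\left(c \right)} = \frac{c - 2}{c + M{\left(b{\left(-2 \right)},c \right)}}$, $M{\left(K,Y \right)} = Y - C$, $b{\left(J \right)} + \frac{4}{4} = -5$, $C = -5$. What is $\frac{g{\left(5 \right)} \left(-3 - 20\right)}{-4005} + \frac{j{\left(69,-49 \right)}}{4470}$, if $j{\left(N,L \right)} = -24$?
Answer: $- \frac{12593}{2983725} \approx -0.0042206$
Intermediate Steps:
$b{\left(J \right)} = -6$ ($b{\left(J \right)} = -1 - 5 = -6$)
$M{\left(K,Y \right)} = 5 + Y$ ($M{\left(K,Y \right)} = Y - -5 = Y + 5 = 5 + Y$)
$g{\left(c \right)} = \frac{-2 + c}{5 + 2 c}$ ($g{\left(c \right)} = \frac{c - 2}{c + \left(5 + c\right)} = \frac{-2 + c}{5 + 2 c}$)
$\frac{g{\left(5 \right)} \left(-3 - 20\right)}{-4005} + \frac{j{\left(69,-49 \right)}}{4470} = \frac{\frac{-2 + 5}{5 + 2 \cdot 5} \left(-3 - 20\right)}{-4005} - \frac{24}{4470} = \frac{1}{5 + 10} \cdot 3 \left(-23\right) \left(- \frac{1}{4005}\right) - \frac{4}{745} = \frac{1}{15} \cdot 3 \left(-23\right) \left(- \frac{1}{4005}\right) - \frac{4}{745} = \frac{1}{5} \left(-23\right) \left(- \frac{1}{4005}\right) - \frac{4}{745} = \left(- \frac{23}{5}\right) \left(- \frac{1}{4005}\right) - \frac{4}{745} = \frac{23}{20025} - \frac{4}{745} = - \frac{12593}{2983725}$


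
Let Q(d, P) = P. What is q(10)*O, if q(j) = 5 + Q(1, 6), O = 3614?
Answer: 39754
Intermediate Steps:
q(j) = 11 (q(j) = 5 + 6 = 11)
q(10)*O = 11*3614 = 39754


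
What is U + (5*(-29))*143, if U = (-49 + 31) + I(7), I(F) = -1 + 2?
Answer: -20752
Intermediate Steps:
I(F) = 1
U = -17 (U = (-49 + 31) + 1 = -18 + 1 = -17)
U + (5*(-29))*143 = -17 + (5*(-29))*143 = -17 - 145*143 = -17 - 20735 = -20752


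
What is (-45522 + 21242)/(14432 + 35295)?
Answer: -24280/49727 ≈ -0.48827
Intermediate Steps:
(-45522 + 21242)/(14432 + 35295) = -24280/49727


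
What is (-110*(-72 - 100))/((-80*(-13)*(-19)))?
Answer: -473/494 ≈ -0.95749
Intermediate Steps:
(-110*(-72 - 100))/((-80*(-13)*(-19))) = (-110*(-172))/((1040*(-19))) = 18920/(-19760) = 18920*(-1/19760) = -473/494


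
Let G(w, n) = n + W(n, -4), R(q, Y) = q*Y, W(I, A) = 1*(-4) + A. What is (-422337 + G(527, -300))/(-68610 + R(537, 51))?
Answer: 422645/41223 ≈ 10.253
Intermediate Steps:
W(I, A) = -4 + A
R(q, Y) = Y*q
G(w, n) = -8 + n (G(w, n) = n + (-4 - 4) = n - 8 = -8 + n)
(-422337 + G(527, -300))/(-68610 + R(537, 51)) = (-422337 + (-8 - 300))/(-68610 + 51*537) = (-422337 - 308)/(-68610 + 27387) = -422645/(-41223) = -422645*(-1/41223) = 422645/41223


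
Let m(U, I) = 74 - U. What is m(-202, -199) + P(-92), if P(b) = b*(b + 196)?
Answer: -9292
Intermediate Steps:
P(b) = b*(196 + b)
m(-202, -199) + P(-92) = (74 - 1*(-202)) - 92*(196 - 92) = (74 + 202) - 92*104 = 276 - 9568 = -9292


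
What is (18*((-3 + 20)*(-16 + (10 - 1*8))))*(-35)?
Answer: 149940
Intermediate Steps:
(18*((-3 + 20)*(-16 + (10 - 1*8))))*(-35) = (18*(17*(-16 + (10 - 8))))*(-35) = (18*(17*(-16 + 2)))*(-35) = (18*(17*(-14)))*(-35) = (18*(-238))*(-35) = -4284*(-35) = 149940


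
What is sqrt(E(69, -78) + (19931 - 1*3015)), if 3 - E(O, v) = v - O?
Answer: sqrt(17066) ≈ 130.64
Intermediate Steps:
E(O, v) = 3 + O - v (E(O, v) = 3 - (v - O) = 3 + (O - v) = 3 + O - v)
sqrt(E(69, -78) + (19931 - 1*3015)) = sqrt((3 + 69 - 1*(-78)) + (19931 - 1*3015)) = sqrt((3 + 69 + 78) + (19931 - 3015)) = sqrt(150 + 16916) = sqrt(17066)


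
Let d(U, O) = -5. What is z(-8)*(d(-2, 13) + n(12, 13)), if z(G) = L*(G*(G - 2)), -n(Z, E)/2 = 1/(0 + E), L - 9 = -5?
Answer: -21440/13 ≈ -1649.2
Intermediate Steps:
L = 4 (L = 9 - 5 = 4)
n(Z, E) = -2/E (n(Z, E) = -2/(0 + E) = -2/E)
z(G) = 4*G*(-2 + G) (z(G) = 4*(G*(G - 2)) = 4*(G*(-2 + G)) = 4*G*(-2 + G))
z(-8)*(d(-2, 13) + n(12, 13)) = (4*(-8)*(-2 - 8))*(-5 - 2/13) = (4*(-8)*(-10))*(-5 - 2*1/13) = 320*(-5 - 2/13) = 320*(-67/13) = -21440/13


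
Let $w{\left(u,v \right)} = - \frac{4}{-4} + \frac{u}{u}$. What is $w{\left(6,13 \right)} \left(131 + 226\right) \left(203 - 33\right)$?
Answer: $121380$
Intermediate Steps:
$w{\left(u,v \right)} = 2$ ($w{\left(u,v \right)} = \left(-4\right) \left(- \frac{1}{4}\right) + 1 = 1 + 1 = 2$)
$w{\left(6,13 \right)} \left(131 + 226\right) \left(203 - 33\right) = 2 \left(131 + 226\right) \left(203 - 33\right) = 2 \cdot 357 \cdot 170 = 2 \cdot 60690 = 121380$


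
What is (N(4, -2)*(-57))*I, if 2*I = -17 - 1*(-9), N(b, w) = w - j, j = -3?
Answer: 228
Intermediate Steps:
N(b, w) = 3 + w (N(b, w) = w - 1*(-3) = w + 3 = 3 + w)
I = -4 (I = (-17 - 1*(-9))/2 = (-17 + 9)/2 = (½)*(-8) = -4)
(N(4, -2)*(-57))*I = ((3 - 2)*(-57))*(-4) = (1*(-57))*(-4) = -57*(-4) = 228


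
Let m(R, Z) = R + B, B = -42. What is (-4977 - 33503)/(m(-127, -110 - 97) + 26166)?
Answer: -38480/25997 ≈ -1.4802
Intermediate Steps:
m(R, Z) = -42 + R (m(R, Z) = R - 42 = -42 + R)
(-4977 - 33503)/(m(-127, -110 - 97) + 26166) = (-4977 - 33503)/((-42 - 127) + 26166) = -38480/(-169 + 26166) = -38480/25997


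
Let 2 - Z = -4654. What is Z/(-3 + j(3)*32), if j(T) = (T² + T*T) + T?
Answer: 1552/223 ≈ 6.9596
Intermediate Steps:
Z = 4656 (Z = 2 - 1*(-4654) = 2 + 4654 = 4656)
j(T) = T + 2*T² (j(T) = (T² + T²) + T = 2*T² + T = T + 2*T²)
Z/(-3 + j(3)*32) = 4656/(-3 + (3*(1 + 2*3))*32) = 4656/(-3 + (3*(1 + 6))*32) = 4656/(-3 + (3*7)*32) = 4656/(-3 + 21*32) = 4656/(-3 + 672) = 4656/669 = 4656*(1/669) = 1552/223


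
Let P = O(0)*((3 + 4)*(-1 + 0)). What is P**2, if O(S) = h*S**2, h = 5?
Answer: 0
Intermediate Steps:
O(S) = 5*S**2
P = 0 (P = (5*0**2)*((3 + 4)*(-1 + 0)) = (5*0)*(7*(-1)) = 0*(-7) = 0)
P**2 = 0**2 = 0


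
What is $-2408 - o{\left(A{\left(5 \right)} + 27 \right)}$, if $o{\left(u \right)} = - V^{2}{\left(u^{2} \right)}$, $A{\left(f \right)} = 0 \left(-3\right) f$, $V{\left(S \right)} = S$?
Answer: $529033$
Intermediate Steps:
$A{\left(f \right)} = 0$ ($A{\left(f \right)} = 0 f = 0$)
$o{\left(u \right)} = - u^{4}$ ($o{\left(u \right)} = - \left(u^{2}\right)^{2} = - u^{4}$)
$-2408 - o{\left(A{\left(5 \right)} + 27 \right)} = -2408 - - \left(0 + 27\right)^{4} = -2408 - - 27^{4} = -2408 - \left(-1\right) 531441 = -2408 - -531441 = -2408 + 531441 = 529033$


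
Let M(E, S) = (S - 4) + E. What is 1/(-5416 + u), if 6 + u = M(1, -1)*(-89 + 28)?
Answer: -1/5178 ≈ -0.00019312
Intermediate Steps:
M(E, S) = -4 + E + S (M(E, S) = (-4 + S) + E = -4 + E + S)
u = 238 (u = -6 + (-4 + 1 - 1)*(-89 + 28) = -6 - 4*(-61) = -6 + 244 = 238)
1/(-5416 + u) = 1/(-5416 + 238) = 1/(-5178) = -1/5178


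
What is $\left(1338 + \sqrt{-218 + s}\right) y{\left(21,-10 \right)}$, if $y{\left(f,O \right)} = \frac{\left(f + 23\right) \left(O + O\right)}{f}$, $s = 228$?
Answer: $- \frac{392480}{7} - \frac{880 \sqrt{10}}{21} \approx -56201.0$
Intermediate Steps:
$y{\left(f,O \right)} = \frac{2 O \left(23 + f\right)}{f}$ ($y{\left(f,O \right)} = \frac{\left(23 + f\right) 2 O}{f} = \frac{2 O \left(23 + f\right)}{f}$)
$\left(1338 + \sqrt{-218 + s}\right) y{\left(21,-10 \right)} = \left(1338 + \sqrt{-218 + 228}\right) 2 \left(-10\right) \frac{1}{21} \left(23 + 21\right) = \left(1338 + \sqrt{10}\right) 2 \left(-10\right) \frac{1}{21} \cdot 44 = \left(1338 + \sqrt{10}\right) \left(- \frac{880}{21}\right) = - \frac{392480}{7} - \frac{880 \sqrt{10}}{21}$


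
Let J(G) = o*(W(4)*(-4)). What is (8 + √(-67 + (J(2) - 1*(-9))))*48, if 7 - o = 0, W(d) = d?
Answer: 384 + 48*I*√170 ≈ 384.0 + 625.84*I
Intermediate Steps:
o = 7 (o = 7 - 1*0 = 7 + 0 = 7)
J(G) = -112 (J(G) = 7*(4*(-4)) = 7*(-16) = -112)
(8 + √(-67 + (J(2) - 1*(-9))))*48 = (8 + √(-67 + (-112 - 1*(-9))))*48 = (8 + √(-67 + (-112 + 9)))*48 = (8 + √(-67 - 103))*48 = (8 + √(-170))*48 = (8 + I*√170)*48 = 384 + 48*I*√170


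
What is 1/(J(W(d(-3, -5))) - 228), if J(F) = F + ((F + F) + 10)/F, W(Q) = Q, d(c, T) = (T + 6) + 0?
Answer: -1/215 ≈ -0.0046512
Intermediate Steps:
d(c, T) = 6 + T (d(c, T) = (6 + T) + 0 = 6 + T)
J(F) = F + (10 + 2*F)/F (J(F) = F + (2*F + 10)/F = F + (10 + 2*F)/F)
1/(J(W(d(-3, -5))) - 228) = 1/((2 + (6 - 5) + 10/(6 - 5)) - 228) = 1/((2 + 1 + 10/1) - 228) = 1/((2 + 1 + 10*1) - 228) = 1/((2 + 1 + 10) - 228) = 1/(13 - 228) = 1/(-215) = -1/215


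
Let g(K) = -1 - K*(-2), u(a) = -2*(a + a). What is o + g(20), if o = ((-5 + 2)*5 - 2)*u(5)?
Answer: 379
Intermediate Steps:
u(a) = -4*a
g(K) = -1 + 2*K (g(K) = -1 - (-2)*K = -1 + 2*K)
o = 340 (o = ((-5 + 2)*5 - 2)*(-4*5) = (-3*5 - 2)*(-20) = (-15 - 2)*(-20) = -17*(-20) = 340)
o + g(20) = 340 + (-1 + 2*20) = 340 + (-1 + 40) = 340 + 39 = 379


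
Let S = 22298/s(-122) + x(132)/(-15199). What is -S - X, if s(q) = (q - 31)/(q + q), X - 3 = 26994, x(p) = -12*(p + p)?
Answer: -145473959051/2325447 ≈ -62557.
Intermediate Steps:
x(p) = -24*p
X = 26997 (X = 3 + 26994 = 26997)
s(q) = (-31 + q)/(2*q) (s(q) = (-31 + q)/((2*q)) = (-31 + q)*(1/(2*q)) = (-31 + q)/(2*q))
S = 82693866392/2325447 (S = 22298/(((½)*(-31 - 122)/(-122))) - 24*132/(-15199) = 22298/(((½)*(-1/122)*(-153))) - 3168*(-1/15199) = 22298/(153/244) + 3168/15199 = 22298*(244/153) + 3168/15199 = 5440712/153 + 3168/15199 = 82693866392/2325447 ≈ 35560.)
-S - X = -1*82693866392/2325447 - 1*26997 = -82693866392/2325447 - 26997 = -145473959051/2325447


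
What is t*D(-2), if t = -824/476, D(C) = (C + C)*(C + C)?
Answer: -3296/119 ≈ -27.697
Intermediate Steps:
D(C) = 4*C² (D(C) = (2*C)*(2*C) = 4*C²)
t = -206/119 (t = -824*1/476 = -206/119 ≈ -1.7311)
t*D(-2) = -824*(-2)²/119 = -824*4/119 = -206/119*16 = -3296/119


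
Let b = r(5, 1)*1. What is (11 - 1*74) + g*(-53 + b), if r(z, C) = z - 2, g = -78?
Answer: 3837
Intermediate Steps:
r(z, C) = -2 + z
b = 3 (b = (-2 + 5)*1 = 3*1 = 3)
(11 - 1*74) + g*(-53 + b) = (11 - 1*74) - 78*(-53 + 3) = (11 - 74) - 78*(-50) = -63 + 3900 = 3837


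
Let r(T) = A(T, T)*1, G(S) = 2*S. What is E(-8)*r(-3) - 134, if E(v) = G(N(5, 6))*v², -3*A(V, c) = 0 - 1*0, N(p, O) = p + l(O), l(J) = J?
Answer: -134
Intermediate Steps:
N(p, O) = O + p (N(p, O) = p + O = O + p)
A(V, c) = 0 (A(V, c) = -(0 - 1*0)/3 = -(0 + 0)/3 = -⅓*0 = 0)
E(v) = 22*v² (E(v) = (2*(6 + 5))*v² = (2*11)*v² = 22*v²)
r(T) = 0 (r(T) = 0*1 = 0)
E(-8)*r(-3) - 134 = (22*(-8)²)*0 - 134 = (22*64)*0 - 134 = 1408*0 - 134 = 0 - 134 = -134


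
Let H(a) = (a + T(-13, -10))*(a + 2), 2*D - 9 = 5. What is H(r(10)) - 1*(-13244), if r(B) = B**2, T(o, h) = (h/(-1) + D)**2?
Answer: 52922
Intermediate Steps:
D = 7 (D = 9/2 + (1/2)*5 = 9/2 + 5/2 = 7)
T(o, h) = (7 - h)**2 (T(o, h) = (h/(-1) + 7)**2 = (h*(-1) + 7)**2 = (-h + 7)**2 = (7 - h)**2)
H(a) = (2 + a)*(289 + a) (H(a) = (a + (-7 - 10)**2)*(a + 2) = (a + (-17)**2)*(2 + a) = (a + 289)*(2 + a) = (289 + a)*(2 + a) = (2 + a)*(289 + a))
H(r(10)) - 1*(-13244) = (578 + (10**2)**2 + 291*10**2) - 1*(-13244) = (578 + 100**2 + 291*100) + 13244 = (578 + 10000 + 29100) + 13244 = 39678 + 13244 = 52922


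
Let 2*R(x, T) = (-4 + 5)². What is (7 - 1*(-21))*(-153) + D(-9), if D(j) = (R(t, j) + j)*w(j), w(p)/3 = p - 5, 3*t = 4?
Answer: -3927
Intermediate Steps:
t = 4/3 (t = (⅓)*4 = 4/3 ≈ 1.3333)
R(x, T) = ½ (R(x, T) = (-4 + 5)²/2 = (½)*1² = (½)*1 = ½)
w(p) = -15 + 3*p (w(p) = 3*(p - 5) = 3*(-5 + p) = -15 + 3*p)
D(j) = (½ + j)*(-15 + 3*j)
(7 - 1*(-21))*(-153) + D(-9) = (7 - 1*(-21))*(-153) + 3*(1 + 2*(-9))*(-5 - 9)/2 = (7 + 21)*(-153) + (3/2)*(1 - 18)*(-14) = 28*(-153) + (3/2)*(-17)*(-14) = -4284 + 357 = -3927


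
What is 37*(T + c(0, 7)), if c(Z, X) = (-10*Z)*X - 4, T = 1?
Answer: -111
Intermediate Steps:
c(Z, X) = -4 - 10*X*Z (c(Z, X) = -10*X*Z - 4 = -4 - 10*X*Z)
37*(T + c(0, 7)) = 37*(1 + (-4 - 10*7*0)) = 37*(1 + (-4 + 0)) = 37*(1 - 4) = 37*(-3) = -111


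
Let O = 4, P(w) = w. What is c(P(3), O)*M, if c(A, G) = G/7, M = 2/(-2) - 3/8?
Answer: -11/14 ≈ -0.78571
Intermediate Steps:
M = -11/8 (M = 2*(-1/2) - 3*1/8 = -1 - 3/8 = -11/8 ≈ -1.3750)
c(A, G) = G/7 (c(A, G) = G*(1/7) = G/7)
c(P(3), O)*M = ((1/7)*4)*(-11/8) = (4/7)*(-11/8) = -11/14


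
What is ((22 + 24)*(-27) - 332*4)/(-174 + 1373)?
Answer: -2570/1199 ≈ -2.1435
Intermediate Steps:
((22 + 24)*(-27) - 332*4)/(-174 + 1373) = (46*(-27) - 1328)/1199 = (-1242 - 1328)*(1/1199) = -2570*1/1199 = -2570/1199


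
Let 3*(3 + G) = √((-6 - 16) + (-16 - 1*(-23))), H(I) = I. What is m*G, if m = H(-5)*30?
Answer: 450 - 50*I*√15 ≈ 450.0 - 193.65*I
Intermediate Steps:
m = -150 (m = -5*30 = -150)
G = -3 + I*√15/3 (G = -3 + √((-6 - 16) + (-16 - 1*(-23)))/3 = -3 + √(-22 + (-16 + 23))/3 = -3 + √(-22 + 7)/3 = -3 + √(-15)/3 = -3 + (I*√15)/3 = -3 + I*√15/3 ≈ -3.0 + 1.291*I)
m*G = -150*(-3 + I*√15/3) = 450 - 50*I*√15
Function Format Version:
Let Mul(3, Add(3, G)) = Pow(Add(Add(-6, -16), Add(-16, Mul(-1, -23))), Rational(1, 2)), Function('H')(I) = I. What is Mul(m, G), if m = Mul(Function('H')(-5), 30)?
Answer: Add(450, Mul(-50, I, Pow(15, Rational(1, 2)))) ≈ Add(450.00, Mul(-193.65, I))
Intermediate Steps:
m = -150 (m = Mul(-5, 30) = -150)
G = Add(-3, Mul(Rational(1, 3), I, Pow(15, Rational(1, 2)))) (G = Add(-3, Mul(Rational(1, 3), Pow(Add(Add(-6, -16), Add(-16, Mul(-1, -23))), Rational(1, 2)))) = Add(-3, Mul(Rational(1, 3), Pow(Add(-22, Add(-16, 23)), Rational(1, 2)))) = Add(-3, Mul(Rational(1, 3), Pow(Add(-22, 7), Rational(1, 2)))) = Add(-3, Mul(Rational(1, 3), Pow(-15, Rational(1, 2)))) = Add(-3, Mul(Rational(1, 3), Mul(I, Pow(15, Rational(1, 2))))) = Add(-3, Mul(Rational(1, 3), I, Pow(15, Rational(1, 2)))) ≈ Add(-3.0000, Mul(1.2910, I)))
Mul(m, G) = Mul(-150, Add(-3, Mul(Rational(1, 3), I, Pow(15, Rational(1, 2))))) = Add(450, Mul(-50, I, Pow(15, Rational(1, 2))))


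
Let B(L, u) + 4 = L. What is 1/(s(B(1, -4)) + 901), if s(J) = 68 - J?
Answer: 1/972 ≈ 0.0010288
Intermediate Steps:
B(L, u) = -4 + L
1/(s(B(1, -4)) + 901) = 1/((68 - (-4 + 1)) + 901) = 1/((68 - 1*(-3)) + 901) = 1/((68 + 3) + 901) = 1/(71 + 901) = 1/972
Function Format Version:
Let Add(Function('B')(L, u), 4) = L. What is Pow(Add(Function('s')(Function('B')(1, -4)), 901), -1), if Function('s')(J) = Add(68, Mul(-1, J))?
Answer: Rational(1, 972) ≈ 0.0010288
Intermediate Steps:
Function('B')(L, u) = Add(-4, L)
Pow(Add(Function('s')(Function('B')(1, -4)), 901), -1) = Pow(Add(Add(68, Mul(-1, Add(-4, 1))), 901), -1) = Pow(Add(Add(68, Mul(-1, -3)), 901), -1) = Pow(Add(Add(68, 3), 901), -1) = Pow(Add(71, 901), -1) = Pow(972, -1) = Rational(1, 972)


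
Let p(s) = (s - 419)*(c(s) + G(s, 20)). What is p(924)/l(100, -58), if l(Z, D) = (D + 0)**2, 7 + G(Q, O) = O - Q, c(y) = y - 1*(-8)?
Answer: 10605/3364 ≈ 3.1525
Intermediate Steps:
c(y) = 8 + y (c(y) = y + 8 = 8 + y)
G(Q, O) = -7 + O - Q (G(Q, O) = -7 + (O - Q) = -7 + O - Q)
p(s) = -8799 + 21*s (p(s) = (s - 419)*((8 + s) + (-7 + 20 - s)) = (-419 + s)*((8 + s) + (13 - s)) = (-419 + s)*21 = -8799 + 21*s)
l(Z, D) = D**2
p(924)/l(100, -58) = (-8799 + 21*924)/((-58)**2) = (-8799 + 19404)/3364 = 10605*(1/3364) = 10605/3364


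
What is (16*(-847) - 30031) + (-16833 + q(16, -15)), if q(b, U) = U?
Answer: -60431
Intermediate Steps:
(16*(-847) - 30031) + (-16833 + q(16, -15)) = (16*(-847) - 30031) + (-16833 - 15) = (-13552 - 30031) - 16848 = -43583 - 16848 = -60431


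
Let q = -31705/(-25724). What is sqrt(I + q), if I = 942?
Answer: sqrt(156039938303)/12862 ≈ 30.712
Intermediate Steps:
q = 31705/25724 (q = -31705*(-1/25724) = 31705/25724 ≈ 1.2325)
sqrt(I + q) = sqrt(942 + 31705/25724) = sqrt(24263713/25724) = sqrt(156039938303)/12862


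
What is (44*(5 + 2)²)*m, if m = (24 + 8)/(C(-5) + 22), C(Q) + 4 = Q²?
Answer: 68992/43 ≈ 1604.5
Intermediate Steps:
C(Q) = -4 + Q²
m = 32/43 (m = (24 + 8)/((-4 + (-5)²) + 22) = 32/((-4 + 25) + 22) = 32/(21 + 22) = 32/43 ≈ 0.74419)
(44*(5 + 2)²)*m = (44*(5 + 2)²)*(32/43) = (44*7²)*(32/43) = (44*49)*(32/43) = 2156*(32/43) = 68992/43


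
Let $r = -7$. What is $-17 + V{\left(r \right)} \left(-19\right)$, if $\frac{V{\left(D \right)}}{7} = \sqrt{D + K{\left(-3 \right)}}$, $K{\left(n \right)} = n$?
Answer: $-17 - 133 i \sqrt{10} \approx -17.0 - 420.58 i$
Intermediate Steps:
$V{\left(D \right)} = 7 \sqrt{-3 + D}$ ($V{\left(D \right)} = 7 \sqrt{D - 3} = 7 \sqrt{-3 + D}$)
$-17 + V{\left(r \right)} \left(-19\right) = -17 + 7 \sqrt{-3 - 7} \left(-19\right) = -17 + 7 \sqrt{-10} \left(-19\right) = -17 + 7 i \sqrt{10} \left(-19\right) = -17 - 133 i \sqrt{10}$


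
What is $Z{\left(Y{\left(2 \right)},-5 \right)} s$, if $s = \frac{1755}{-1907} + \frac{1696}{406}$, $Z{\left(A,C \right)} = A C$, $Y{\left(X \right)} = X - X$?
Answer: $0$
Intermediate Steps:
$Y{\left(X \right)} = 0$
$s = \frac{1260871}{387121}$ ($s = 1755 \left(- \frac{1}{1907}\right) + 1696 \cdot \frac{1}{406} = - \frac{1755}{1907} + \frac{848}{203} = \frac{1260871}{387121} \approx 3.257$)
$Z{\left(Y{\left(2 \right)},-5 \right)} s = 0 \left(-5\right) \frac{1260871}{387121} = 0 \cdot \frac{1260871}{387121} = 0$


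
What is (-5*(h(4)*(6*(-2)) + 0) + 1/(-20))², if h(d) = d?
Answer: 23030401/400 ≈ 57576.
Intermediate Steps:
(-5*(h(4)*(6*(-2)) + 0) + 1/(-20))² = (-5*(4*(6*(-2)) + 0) + 1/(-20))² = (-5*(4*(-12) + 0) - 1/20)² = (-5*(-48 + 0) - 1/20)² = (-5*(-48) - 1/20)² = (240 - 1/20)² = (4799/20)² = 23030401/400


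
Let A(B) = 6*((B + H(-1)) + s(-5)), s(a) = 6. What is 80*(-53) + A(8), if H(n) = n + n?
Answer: -4168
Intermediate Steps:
H(n) = 2*n
A(B) = 24 + 6*B (A(B) = 6*((B + 2*(-1)) + 6) = 6*((B - 2) + 6) = 6*((-2 + B) + 6) = 6*(4 + B) = 24 + 6*B)
80*(-53) + A(8) = 80*(-53) + (24 + 6*8) = -4240 + (24 + 48) = -4240 + 72 = -4168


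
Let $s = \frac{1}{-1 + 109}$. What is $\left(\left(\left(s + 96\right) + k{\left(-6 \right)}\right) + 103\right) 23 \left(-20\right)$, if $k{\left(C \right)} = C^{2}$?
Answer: $- \frac{2918815}{27} \approx -1.081 \cdot 10^{5}$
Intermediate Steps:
$s = \frac{1}{108} \approx 0.0092593$
$\left(\left(\left(s + 96\right) + k{\left(-6 \right)}\right) + 103\right) 23 \left(-20\right) = \left(\left(\left(\frac{1}{108} + 96\right) + \left(-6\right)^{2}\right) + 103\right) 23 \left(-20\right) = \left(\left(\frac{10369}{108} + 36\right) + 103\right) \left(-460\right) = \left(\frac{14257}{108} + 103\right) \left(-460\right) = \frac{25381}{108} \left(-460\right) = - \frac{2918815}{27}$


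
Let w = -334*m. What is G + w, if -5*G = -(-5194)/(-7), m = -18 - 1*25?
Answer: 72552/5 ≈ 14510.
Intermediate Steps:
m = -43 (m = -18 - 25 = -43)
w = 14362 (w = -334*(-43) = 14362)
G = 742/5 (G = -(-98)*(-53/(-7))/5 = -(-98)*(-53*(-⅐))/5 = -(-98)*53/(5*7) = -⅕*(-742) = 742/5 ≈ 148.40)
G + w = 742/5 + 14362 = 72552/5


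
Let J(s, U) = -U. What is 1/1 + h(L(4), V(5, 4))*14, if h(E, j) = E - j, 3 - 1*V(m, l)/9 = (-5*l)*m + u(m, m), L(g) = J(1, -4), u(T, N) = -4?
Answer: -13425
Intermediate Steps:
L(g) = 4 (L(g) = -1*(-4) = 4)
V(m, l) = 63 + 45*l*m (V(m, l) = 27 - 9*((-5*l)*m - 4) = 27 - 9*(-5*l*m - 4) = 27 - 9*(-4 - 5*l*m) = 27 + (36 + 45*l*m) = 63 + 45*l*m)
1/1 + h(L(4), V(5, 4))*14 = 1/1 + (4 - (63 + 45*4*5))*14 = 1 + (4 - (63 + 900))*14 = 1 + (4 - 1*963)*14 = 1 + (4 - 963)*14 = 1 - 959*14 = 1 - 13426 = -13425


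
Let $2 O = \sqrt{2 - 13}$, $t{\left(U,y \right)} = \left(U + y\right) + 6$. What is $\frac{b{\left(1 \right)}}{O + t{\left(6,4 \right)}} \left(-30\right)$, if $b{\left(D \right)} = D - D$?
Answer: $0$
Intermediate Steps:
$t{\left(U,y \right)} = 6 + U + y$
$O = \frac{i \sqrt{11}}{2}$ ($O = \frac{\sqrt{2 - 13}}{2} = \frac{\sqrt{-11}}{2} = \frac{i \sqrt{11}}{2} \approx 1.6583 i$)
$b{\left(D \right)} = 0$
$\frac{b{\left(1 \right)}}{O + t{\left(6,4 \right)}} \left(-30\right) = \frac{0}{\frac{i \sqrt{11}}{2} + \left(6 + 6 + 4\right)} \left(-30\right) = \frac{0}{\frac{i \sqrt{11}}{2} + 16} \left(-30\right) = \frac{0}{16 + \frac{i \sqrt{11}}{2}} \left(-30\right) = 0 \left(-30\right) = 0$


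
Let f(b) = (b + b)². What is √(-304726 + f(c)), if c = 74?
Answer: I*√282822 ≈ 531.81*I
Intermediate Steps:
f(b) = 4*b² (f(b) = (2*b)² = 4*b²)
√(-304726 + f(c)) = √(-304726 + 4*74²) = √(-304726 + 4*5476) = √(-304726 + 21904) = √(-282822) = I*√282822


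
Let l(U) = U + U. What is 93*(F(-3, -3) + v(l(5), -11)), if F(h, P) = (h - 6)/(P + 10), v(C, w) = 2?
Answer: 465/7 ≈ 66.429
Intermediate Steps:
l(U) = 2*U
F(h, P) = (-6 + h)/(10 + P)
93*(F(-3, -3) + v(l(5), -11)) = 93*((-6 - 3)/(10 - 3) + 2) = 93*(-9/7 + 2) = 93*(5/7) = 465/7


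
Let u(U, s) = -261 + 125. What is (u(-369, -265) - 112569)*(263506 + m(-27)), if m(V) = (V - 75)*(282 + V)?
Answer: -26766986680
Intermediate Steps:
u(U, s) = -136
m(V) = (-75 + V)*(282 + V)
(u(-369, -265) - 112569)*(263506 + m(-27)) = (-136 - 112569)*(263506 + (-21150 + (-27)**2 + 207*(-27))) = -112705*(263506 + (-21150 + 729 - 5589)) = -112705*(263506 - 26010) = -112705*237496 = -26766986680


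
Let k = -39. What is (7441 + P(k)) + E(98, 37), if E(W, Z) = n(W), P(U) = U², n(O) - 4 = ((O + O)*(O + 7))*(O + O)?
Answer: 4042646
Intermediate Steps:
n(O) = 4 + 4*O²*(7 + O) (n(O) = 4 + ((O + O)*(O + 7))*(O + O) = 4 + ((2*O)*(7 + O))*(2*O) = 4 + (2*O*(7 + O))*(2*O) = 4 + 4*O²*(7 + O))
E(W, Z) = 4 + 4*W³ + 28*W²
(7441 + P(k)) + E(98, 37) = (7441 + (-39)²) + (4 + 4*98³ + 28*98²) = (7441 + 1521) + (4 + 4*941192 + 28*9604) = 8962 + (4 + 3764768 + 268912) = 8962 + 4033684 = 4042646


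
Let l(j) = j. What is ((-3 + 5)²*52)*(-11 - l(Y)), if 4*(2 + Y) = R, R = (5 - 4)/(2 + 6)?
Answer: -3757/2 ≈ -1878.5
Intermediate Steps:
R = ⅛ (R = 1/8 = 1*(⅛) = ⅛ ≈ 0.12500)
Y = -63/32 (Y = -2 + (¼)*(⅛) = -2 + 1/32 = -63/32 ≈ -1.9688)
((-3 + 5)²*52)*(-11 - l(Y)) = ((-3 + 5)²*52)*(-11 - 1*(-63/32)) = (2²*52)*(-11 + 63/32) = (4*52)*(-289/32) = 208*(-289/32) = -3757/2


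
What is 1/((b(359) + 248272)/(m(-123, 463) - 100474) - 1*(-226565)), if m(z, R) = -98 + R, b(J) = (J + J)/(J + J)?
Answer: 100109/22680947312 ≈ 4.4138e-6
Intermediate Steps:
b(J) = 1 (b(J) = (2*J)/((2*J)) = (2*J)*(1/(2*J)) = 1)
1/((b(359) + 248272)/(m(-123, 463) - 100474) - 1*(-226565)) = 1/((1 + 248272)/((-98 + 463) - 100474) - 1*(-226565)) = 1/(248273/(365 - 100474) + 226565) = 1/(248273/(-100109) + 226565) = 1/(248273*(-1/100109) + 226565) = 1/(-248273/100109 + 226565) = 1/(22680947312/100109) = 100109/22680947312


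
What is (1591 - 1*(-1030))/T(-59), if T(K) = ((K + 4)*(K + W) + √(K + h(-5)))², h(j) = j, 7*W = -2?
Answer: 66908617934781/271424079225705121 - 328315895600*I/271424079225705121 ≈ 0.00024651 - 1.2096e-6*I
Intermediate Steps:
W = -2/7 (W = (⅐)*(-2) = -2/7 ≈ -0.28571)
T(K) = (√(-5 + K) + (4 + K)*(-2/7 + K))² (T(K) = ((K + 4)*(K - 2/7) + √(K - 5))² = ((4 + K)*(-2/7 + K) + √(-5 + K))² = (√(-5 + K) + (4 + K)*(-2/7 + K))²)
(1591 - 1*(-1030))/T(-59) = (1591 - 1*(-1030))/(((-8 + 7*(-59)² + 7*√(-5 - 59) + 26*(-59))²/49)) = (1591 + 1030)/(((-8 + 7*3481 + 7*√(-64) - 1534)²/49)) = 2621/(((-8 + 24367 + 7*(8*I) - 1534)²/49)) = 2621/(((-8 + 24367 + 56*I - 1534)²/49)) = 2621/(((22825 + 56*I)²/49)) = 2621*(49/(22825 + 56*I)²) = 128429/(22825 + 56*I)²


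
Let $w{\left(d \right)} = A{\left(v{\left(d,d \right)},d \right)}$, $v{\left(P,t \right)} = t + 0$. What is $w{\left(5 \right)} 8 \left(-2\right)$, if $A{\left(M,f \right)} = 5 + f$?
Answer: $-160$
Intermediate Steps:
$v{\left(P,t \right)} = t$
$w{\left(d \right)} = 5 + d$
$w{\left(5 \right)} 8 \left(-2\right) = \left(5 + 5\right) 8 \left(-2\right) = 10 \cdot 8 \left(-2\right) = 80 \left(-2\right) = -160$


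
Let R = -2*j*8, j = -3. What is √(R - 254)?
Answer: I*√206 ≈ 14.353*I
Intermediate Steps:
R = 48 (R = -2*(-3)*8 = 6*8 = 48)
√(R - 254) = √(48 - 254) = √(-206) = I*√206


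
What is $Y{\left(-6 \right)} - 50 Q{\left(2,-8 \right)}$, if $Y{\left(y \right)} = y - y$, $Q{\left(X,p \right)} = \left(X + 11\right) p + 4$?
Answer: $5000$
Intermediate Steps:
$Q{\left(X,p \right)} = 4 + p \left(11 + X\right)$ ($Q{\left(X,p \right)} = \left(11 + X\right) p + 4 = p \left(11 + X\right) + 4 = 4 + p \left(11 + X\right)$)
$Y{\left(y \right)} = 0$
$Y{\left(-6 \right)} - 50 Q{\left(2,-8 \right)} = 0 - 50 \left(4 + 11 \left(-8\right) + 2 \left(-8\right)\right) = 0 - 50 \left(4 - 88 - 16\right) = 0 - -5000 = 0 + 5000 = 5000$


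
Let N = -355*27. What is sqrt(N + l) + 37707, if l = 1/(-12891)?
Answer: 37707 + 2*I*sqrt(398203750569)/12891 ≈ 37707.0 + 97.903*I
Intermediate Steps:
N = -9585
l = -1/12891 ≈ -7.7573e-5
sqrt(N + l) + 37707 = sqrt(-9585 - 1/12891) + 37707 = sqrt(-123560236/12891) + 37707 = 2*I*sqrt(398203750569)/12891 + 37707 = 37707 + 2*I*sqrt(398203750569)/12891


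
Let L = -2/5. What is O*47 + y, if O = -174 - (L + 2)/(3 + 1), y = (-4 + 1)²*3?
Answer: -40849/5 ≈ -8169.8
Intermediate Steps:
L = -⅖ (L = -2*⅕ = -⅖ ≈ -0.40000)
y = 27 (y = (-3)²*3 = 9*3 = 27)
O = -872/5 (O = -174 - (-⅖ + 2)/(3 + 1) = -174 - 8/(5*4) = -174 - 1*⅖ = -174 - ⅖ = -872/5 ≈ -174.40)
O*47 + y = -872/5*47 + 27 = -40984/5 + 27 = -40849/5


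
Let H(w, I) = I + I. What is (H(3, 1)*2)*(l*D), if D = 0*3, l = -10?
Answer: 0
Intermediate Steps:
D = 0
H(w, I) = 2*I
(H(3, 1)*2)*(l*D) = ((2*1)*2)*(-10*0) = (2*2)*0 = 4*0 = 0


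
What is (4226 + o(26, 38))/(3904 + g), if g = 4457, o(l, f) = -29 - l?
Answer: 4171/8361 ≈ 0.49886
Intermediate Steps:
(4226 + o(26, 38))/(3904 + g) = (4226 + (-29 - 1*26))/(3904 + 4457) = (4226 + (-29 - 26))/8361 = (4226 - 55)*(1/8361) = 4171*(1/8361) = 4171/8361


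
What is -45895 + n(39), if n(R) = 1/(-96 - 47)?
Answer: -6562986/143 ≈ -45895.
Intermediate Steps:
n(R) = -1/143 (n(R) = 1/(-143) = -1/143)
-45895 + n(39) = -45895 - 1/143 = -6562986/143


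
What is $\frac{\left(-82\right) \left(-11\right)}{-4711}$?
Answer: $- \frac{902}{4711} \approx -0.19147$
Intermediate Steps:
$\frac{\left(-82\right) \left(-11\right)}{-4711} = 902 \left(- \frac{1}{4711}\right) = - \frac{902}{4711}$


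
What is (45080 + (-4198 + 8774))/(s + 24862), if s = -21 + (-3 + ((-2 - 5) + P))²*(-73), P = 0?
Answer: 16552/5847 ≈ 2.8309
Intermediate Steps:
s = -7321 (s = -21 + (-3 + ((-2 - 5) + 0))²*(-73) = -21 + (-3 + (-7 + 0))²*(-73) = -21 + (-3 - 7)²*(-73) = -21 + (-10)²*(-73) = -21 + 100*(-73) = -21 - 7300 = -7321)
(45080 + (-4198 + 8774))/(s + 24862) = (45080 + (-4198 + 8774))/(-7321 + 24862) = (45080 + 4576)/17541 = 49656*(1/17541) = 16552/5847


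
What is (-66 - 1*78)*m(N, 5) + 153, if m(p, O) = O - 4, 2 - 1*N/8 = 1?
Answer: 9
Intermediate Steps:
N = 8 (N = 16 - 8*1 = 16 - 8 = 8)
m(p, O) = -4 + O
(-66 - 1*78)*m(N, 5) + 153 = (-66 - 1*78)*(-4 + 5) + 153 = (-66 - 78)*1 + 153 = -144*1 + 153 = -144 + 153 = 9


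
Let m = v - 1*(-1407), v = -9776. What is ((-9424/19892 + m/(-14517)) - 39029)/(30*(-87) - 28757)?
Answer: 402516397172/323497016721 ≈ 1.2443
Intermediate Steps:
m = -8369 (m = -9776 - 1*(-1407) = -9776 + 1407 = -8369)
((-9424/19892 + m/(-14517)) - 39029)/(30*(-87) - 28757) = ((-9424/19892 - 8369/(-14517)) - 39029)/(30*(-87) - 28757) = ((-9424*1/19892 - 8369*(-1/14517)) - 39029)/(-2610 - 28757) = ((-2356/4973 + 8369/14517) - 39029)/(-31367) = (7416985/72193041 - 39029)*(-1/31367) = -2817614780204/72193041*(-1/31367) = 402516397172/323497016721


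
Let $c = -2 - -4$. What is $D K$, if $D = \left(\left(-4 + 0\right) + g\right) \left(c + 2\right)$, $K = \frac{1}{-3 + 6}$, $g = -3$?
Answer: $- \frac{28}{3} \approx -9.3333$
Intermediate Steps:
$c = 2$ ($c = -2 + 4 = 2$)
$K = \frac{1}{3} \approx 0.33333$
$D = -28$ ($D = \left(\left(-4 + 0\right) - 3\right) \left(2 + 2\right) = \left(-4 - 3\right) 4 = \left(-7\right) 4 = -28$)
$D K = \left(-28\right) \frac{1}{3} = - \frac{28}{3}$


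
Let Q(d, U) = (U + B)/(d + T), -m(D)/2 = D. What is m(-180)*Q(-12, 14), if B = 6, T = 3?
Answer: -800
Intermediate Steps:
m(D) = -2*D
Q(d, U) = (6 + U)/(3 + d) (Q(d, U) = (U + 6)/(d + 3) = (6 + U)/(3 + d))
m(-180)*Q(-12, 14) = (-2*(-180))*((6 + 14)/(3 - 12)) = 360*(20/(-9)) = 360*(-⅑*20) = 360*(-20/9) = -800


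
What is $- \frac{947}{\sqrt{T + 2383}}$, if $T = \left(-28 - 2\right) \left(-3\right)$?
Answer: $- \frac{947 \sqrt{2473}}{2473} \approx -19.043$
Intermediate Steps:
$T = 90$ ($T = \left(-30\right) \left(-3\right) = 90$)
$- \frac{947}{\sqrt{T + 2383}} = - \frac{947}{\sqrt{90 + 2383}} = - \frac{947}{\sqrt{2473}} = - 947 \frac{\sqrt{2473}}{2473} = - \frac{947 \sqrt{2473}}{2473}$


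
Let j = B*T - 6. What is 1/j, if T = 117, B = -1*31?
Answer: -1/3633 ≈ -0.00027525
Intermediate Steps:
B = -31
j = -3633 (j = -31*117 - 6 = -3627 - 6 = -3633)
1/j = 1/(-3633) = -1/3633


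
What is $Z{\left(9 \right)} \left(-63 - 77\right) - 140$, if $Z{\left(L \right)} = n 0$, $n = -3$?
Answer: $-140$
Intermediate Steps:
$Z{\left(L \right)} = 0$ ($Z{\left(L \right)} = \left(-3\right) 0 = 0$)
$Z{\left(9 \right)} \left(-63 - 77\right) - 140 = 0 \left(-63 - 77\right) - 140 = 0 \left(-140\right) - 140 = 0 - 140 = -140$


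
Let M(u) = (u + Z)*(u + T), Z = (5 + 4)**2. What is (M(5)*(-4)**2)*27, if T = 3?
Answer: 297216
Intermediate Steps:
Z = 81 (Z = 9**2 = 81)
M(u) = (3 + u)*(81 + u) (M(u) = (u + 81)*(u + 3) = (81 + u)*(3 + u) = (3 + u)*(81 + u))
(M(5)*(-4)**2)*27 = ((243 + 5**2 + 84*5)*(-4)**2)*27 = ((243 + 25 + 420)*16)*27 = (688*16)*27 = 11008*27 = 297216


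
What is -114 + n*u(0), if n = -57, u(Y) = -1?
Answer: -57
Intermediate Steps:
-114 + n*u(0) = -114 - 57*(-1) = -114 + 57 = -57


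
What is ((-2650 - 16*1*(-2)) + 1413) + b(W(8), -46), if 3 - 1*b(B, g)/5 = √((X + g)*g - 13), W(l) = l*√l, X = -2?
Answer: -1190 - 5*√2195 ≈ -1424.3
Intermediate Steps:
W(l) = l^(3/2)
b(B, g) = 15 - 5*√(-13 + g*(-2 + g)) (b(B, g) = 15 - 5*√((-2 + g)*g - 13) = 15 - 5*√(g*(-2 + g) - 13) = 15 - 5*√(-13 + g*(-2 + g)))
((-2650 - 16*1*(-2)) + 1413) + b(W(8), -46) = ((-2650 - 16*1*(-2)) + 1413) + (15 - 5*√(-13 + (-46)² - 2*(-46))) = ((-2650 - 16*(-2)) + 1413) + (15 - 5*√(-13 + 2116 + 92)) = ((-2650 + 32) + 1413) + (15 - 5*√2195) = (-2618 + 1413) + (15 - 5*√2195) = -1205 + (15 - 5*√2195) = -1190 - 5*√2195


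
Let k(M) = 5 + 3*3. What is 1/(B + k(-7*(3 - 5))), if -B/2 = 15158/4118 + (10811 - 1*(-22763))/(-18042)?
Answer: 18574239/192427894 ≈ 0.096526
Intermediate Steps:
k(M) = 14 (k(M) = 5 + 9 = 14)
B = -67611452/18574239 (B = -2*(15158/4118 + (10811 - 1*(-22763))/(-18042)) = -2*(15158*(1/4118) + (10811 + 22763)*(-1/18042)) = -2*(7579/2059 + 33574*(-1/18042)) = -2*(7579/2059 - 16787/9021) = -2*33805726/18574239 = -67611452/18574239 ≈ -3.6401)
1/(B + k(-7*(3 - 5))) = 1/(-67611452/18574239 + 14) = 1/(192427894/18574239) = 18574239/192427894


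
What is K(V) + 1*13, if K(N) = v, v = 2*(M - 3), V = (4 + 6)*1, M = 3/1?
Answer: 13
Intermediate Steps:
M = 3 (M = 3*1 = 3)
V = 10 (V = 10*1 = 10)
v = 0 (v = 2*(3 - 3) = 2*0 = 0)
K(N) = 0
K(V) + 1*13 = 0 + 1*13 = 0 + 13 = 13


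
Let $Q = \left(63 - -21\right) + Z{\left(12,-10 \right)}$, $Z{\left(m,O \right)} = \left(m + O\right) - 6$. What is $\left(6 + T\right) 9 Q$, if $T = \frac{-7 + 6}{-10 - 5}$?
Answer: $4368$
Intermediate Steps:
$Z{\left(m,O \right)} = -6 + O + m$ ($Z{\left(m,O \right)} = \left(O + m\right) - 6 = -6 + O + m$)
$Q = 80$ ($Q = \left(63 - -21\right) - 4 = \left(63 + 21\right) - 4 = 84 - 4 = 80$)
$T = \frac{1}{15}$ ($T = - \frac{1}{-15} = \left(-1\right) \left(- \frac{1}{15}\right) = \frac{1}{15} \approx 0.066667$)
$\left(6 + T\right) 9 Q = \left(6 + \frac{1}{15}\right) 9 \cdot 80 = \frac{91}{15} \cdot 9 \cdot 80 = \frac{273}{5} \cdot 80 = 4368$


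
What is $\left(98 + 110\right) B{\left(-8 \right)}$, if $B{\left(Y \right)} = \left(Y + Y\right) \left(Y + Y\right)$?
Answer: $53248$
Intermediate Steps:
$B{\left(Y \right)} = 4 Y^{2}$ ($B{\left(Y \right)} = 2 Y 2 Y = 4 Y^{2}$)
$\left(98 + 110\right) B{\left(-8 \right)} = \left(98 + 110\right) 4 \left(-8\right)^{2} = 208 \cdot 4 \cdot 64 = 208 \cdot 256 = 53248$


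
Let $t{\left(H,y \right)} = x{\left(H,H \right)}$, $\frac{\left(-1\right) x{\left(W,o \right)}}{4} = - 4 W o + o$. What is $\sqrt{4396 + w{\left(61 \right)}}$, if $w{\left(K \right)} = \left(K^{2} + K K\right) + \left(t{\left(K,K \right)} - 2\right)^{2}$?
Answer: $\sqrt{3515315938} \approx 59290.0$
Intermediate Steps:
$x{\left(W,o \right)} = - 4 o + 16 W o$ ($x{\left(W,o \right)} = - 4 \left(- 4 W o + o\right) = - 4 \left(o - 4 W o\right) = - 4 o + 16 W o$)
$t{\left(H,y \right)} = 4 H \left(-1 + 4 H\right)$
$w{\left(K \right)} = \left(-2 + 4 K \left(-1 + 4 K\right)\right)^{2} + 2 K^{2}$ ($w{\left(K \right)} = \left(K^{2} + K K\right) + \left(4 K \left(-1 + 4 K\right) - 2\right)^{2} = \left(K^{2} + K^{2}\right) + \left(-2 + 4 K \left(-1 + 4 K\right)\right)^{2} = 2 K^{2} + \left(-2 + 4 K \left(-1 + 4 K\right)\right)^{2} = \left(-2 + 4 K \left(-1 + 4 K\right)\right)^{2} + 2 K^{2}$)
$\sqrt{4396 + w{\left(61 \right)}} = \sqrt{4396 + \left(2 \cdot 61^{2} + 4 \left(-1 + 2 \cdot 61 \left(-1 + 4 \cdot 61\right)\right)^{2}\right)} = \sqrt{4396 + \left(2 \cdot 3721 + 4 \left(-1 + 2 \cdot 61 \left(-1 + 244\right)\right)^{2}\right)} = \sqrt{4396 + \left(7442 + 4 \left(-1 + 2 \cdot 61 \cdot 243\right)^{2}\right)} = \sqrt{4396 + \left(7442 + 4 \left(-1 + 29646\right)^{2}\right)} = \sqrt{4396 + \left(7442 + 4 \cdot 29645^{2}\right)} = \sqrt{4396 + \left(7442 + 4 \cdot 878826025\right)} = \sqrt{4396 + \left(7442 + 3515304100\right)} = \sqrt{4396 + 3515311542} = \sqrt{3515315938}$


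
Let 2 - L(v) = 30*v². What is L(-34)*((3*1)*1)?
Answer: -104034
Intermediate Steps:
L(v) = 2 - 30*v²
L(-34)*((3*1)*1) = (2 - 30*(-34)²)*((3*1)*1) = (2 - 30*1156)*(3*1) = (2 - 34680)*3 = -34678*3 = -104034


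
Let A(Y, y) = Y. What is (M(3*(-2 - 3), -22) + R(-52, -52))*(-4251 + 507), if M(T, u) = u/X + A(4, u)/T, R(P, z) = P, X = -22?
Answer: 959712/5 ≈ 1.9194e+5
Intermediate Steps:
M(T, u) = 4/T - u/22 (M(T, u) = u/(-22) + 4/T = u*(-1/22) + 4/T = -u/22 + 4/T = 4/T - u/22)
(M(3*(-2 - 3), -22) + R(-52, -52))*(-4251 + 507) = ((4/((3*(-2 - 3))) - 1/22*(-22)) - 52)*(-4251 + 507) = ((4/((3*(-5))) + 1) - 52)*(-3744) = ((4/(-15) + 1) - 52)*(-3744) = ((4*(-1/15) + 1) - 52)*(-3744) = ((-4/15 + 1) - 52)*(-3744) = (11/15 - 52)*(-3744) = -769/15*(-3744) = 959712/5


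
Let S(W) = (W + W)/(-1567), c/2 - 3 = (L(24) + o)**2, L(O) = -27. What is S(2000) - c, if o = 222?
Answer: -119183752/1567 ≈ -76059.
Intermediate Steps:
c = 76056 (c = 6 + 2*(-27 + 222)**2 = 6 + 2*195**2 = 6 + 2*38025 = 6 + 76050 = 76056)
S(W) = -2*W/1567 (S(W) = (2*W)*(-1/1567) = -2*W/1567)
S(2000) - c = -2/1567*2000 - 1*76056 = -4000/1567 - 76056 = -119183752/1567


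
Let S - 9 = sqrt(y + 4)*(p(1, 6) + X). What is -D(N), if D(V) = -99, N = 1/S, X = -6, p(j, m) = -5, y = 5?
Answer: 99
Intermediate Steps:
S = -24 (S = 9 + sqrt(5 + 4)*(-5 - 6) = 9 + sqrt(9)*(-11) = 9 + 3*(-11) = 9 - 33 = -24)
N = -1/24 (N = 1/(-24) = -1/24 ≈ -0.041667)
-D(N) = -1*(-99) = 99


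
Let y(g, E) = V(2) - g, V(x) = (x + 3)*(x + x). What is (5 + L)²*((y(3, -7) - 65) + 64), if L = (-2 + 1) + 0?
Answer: 256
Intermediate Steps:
L = -1 (L = -1 + 0 = -1)
V(x) = 2*x*(3 + x) (V(x) = (3 + x)*(2*x) = 2*x*(3 + x))
y(g, E) = 20 - g (y(g, E) = 2*2*(3 + 2) - g = 2*2*5 - g = 20 - g)
(5 + L)²*((y(3, -7) - 65) + 64) = (5 - 1)²*(((20 - 1*3) - 65) + 64) = 4²*(((20 - 3) - 65) + 64) = 16*((17 - 65) + 64) = 16*(-48 + 64) = 16*16 = 256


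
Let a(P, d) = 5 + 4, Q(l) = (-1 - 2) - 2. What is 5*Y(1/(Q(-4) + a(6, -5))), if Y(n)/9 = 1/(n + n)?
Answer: 90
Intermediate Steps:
Q(l) = -5 (Q(l) = -3 - 2 = -5)
a(P, d) = 9
Y(n) = 9/(2*n) (Y(n) = 9/(n + n) = 9/((2*n)) = 9*(1/(2*n)) = 9/(2*n))
5*Y(1/(Q(-4) + a(6, -5))) = 5*(9/(2*(1/(-5 + 9)))) = 5*(9/(2*(1/4))) = 5*((9/2)*4) = 5*18 = 90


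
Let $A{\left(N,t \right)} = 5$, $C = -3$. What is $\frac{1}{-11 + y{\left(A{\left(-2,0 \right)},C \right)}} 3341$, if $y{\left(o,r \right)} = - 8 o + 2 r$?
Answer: $- \frac{3341}{57} \approx -58.614$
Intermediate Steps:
$\frac{1}{-11 + y{\left(A{\left(-2,0 \right)},C \right)}} 3341 = \frac{1}{-11 + \left(\left(-8\right) 5 + 2 \left(-3\right)\right)} 3341 = \frac{1}{-11 - 46} \cdot 3341 = \frac{1}{-57} \cdot 3341 = \left(- \frac{1}{57}\right) 3341 = - \frac{3341}{57}$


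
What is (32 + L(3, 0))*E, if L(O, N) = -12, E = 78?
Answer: 1560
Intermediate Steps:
(32 + L(3, 0))*E = (32 - 12)*78 = 20*78 = 1560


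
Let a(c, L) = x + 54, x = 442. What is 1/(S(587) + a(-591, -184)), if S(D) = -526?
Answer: -1/30 ≈ -0.033333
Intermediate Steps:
a(c, L) = 496 (a(c, L) = 442 + 54 = 496)
1/(S(587) + a(-591, -184)) = 1/(-526 + 496) = 1/(-30) = -1/30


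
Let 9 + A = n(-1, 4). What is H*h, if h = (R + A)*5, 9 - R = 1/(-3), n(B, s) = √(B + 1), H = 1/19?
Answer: 5/57 ≈ 0.087719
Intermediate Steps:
H = 1/19 ≈ 0.052632
n(B, s) = √(1 + B)
R = 28/3 (R = 9 - 1/(-3) = 9 - 1*(-⅓) = 9 + ⅓ = 28/3 ≈ 9.3333)
A = -9 (A = -9 + √(1 - 1) = -9 + √0 = -9 + 0 = -9)
h = 5/3 (h = (28/3 - 9)*5 = (⅓)*5 = 5/3 ≈ 1.6667)
H*h = (1/19)*(5/3) = 5/57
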